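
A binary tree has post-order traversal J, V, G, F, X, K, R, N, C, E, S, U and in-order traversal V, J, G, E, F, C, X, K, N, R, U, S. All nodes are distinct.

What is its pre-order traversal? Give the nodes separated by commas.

The last element of post-order is the root; it splits in-order into left and right subtrees.
Root U: left subtree has 10 nodes {V, J, G, E, F, C, X, K, N, R}, right has 1 {S}.
  Root E: left subtree has 3 nodes {V, J, G}, right has 6 {F, C, X, K, N, R}.
    Root G: left subtree has 2 nodes {V, J}, right has 0 { }.
      Root V: left subtree has 0 nodes { }, right has 1 {J}.
    Root C: left subtree has 1 node {F}, right has 4 {X, K, N, R}.
      Root N: left subtree has 2 nodes {X, K}, right has 1 {R}.
        Root K: left subtree has 1 node {X}, right has 0 { }.

U, E, G, V, J, C, F, N, K, X, R, S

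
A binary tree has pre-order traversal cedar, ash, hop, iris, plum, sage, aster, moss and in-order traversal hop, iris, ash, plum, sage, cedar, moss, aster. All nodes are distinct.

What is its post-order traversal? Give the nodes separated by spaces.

The first element of pre-order is the root; it splits in-order into left and right subtrees.
Root cedar: left subtree has 5 nodes {hop, iris, ash, plum, sage}, right has 2 {moss, aster}.
  Root ash: left subtree has 2 nodes {hop, iris}, right has 2 {plum, sage}.
    Root hop: left subtree has 0 nodes { }, right has 1 {iris}.
    Root plum: left subtree has 0 nodes { }, right has 1 {sage}.
  Root aster: left subtree has 1 node {moss}, right has 0 { }.

iris hop sage plum ash moss aster cedar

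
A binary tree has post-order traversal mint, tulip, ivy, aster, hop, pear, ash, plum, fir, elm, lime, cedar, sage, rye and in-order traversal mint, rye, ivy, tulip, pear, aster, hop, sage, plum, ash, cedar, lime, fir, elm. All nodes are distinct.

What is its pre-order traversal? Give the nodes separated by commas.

rye, mint, sage, pear, ivy, tulip, hop, aster, cedar, plum, ash, lime, elm, fir

The last element of post-order is the root; it splits in-order into left and right subtrees.
Root rye: left subtree has 1 node {mint}, right has 12 {ivy, tulip, pear, aster, hop, sage, plum, ash, cedar, lime, fir, elm}.
  Root sage: left subtree has 5 nodes {ivy, tulip, pear, aster, hop}, right has 6 {plum, ash, cedar, lime, fir, elm}.
    Root pear: left subtree has 2 nodes {ivy, tulip}, right has 2 {aster, hop}.
      Root ivy: left subtree has 0 nodes { }, right has 1 {tulip}.
      Root hop: left subtree has 1 node {aster}, right has 0 { }.
    Root cedar: left subtree has 2 nodes {plum, ash}, right has 3 {lime, fir, elm}.
      Root plum: left subtree has 0 nodes { }, right has 1 {ash}.
      Root lime: left subtree has 0 nodes { }, right has 2 {fir, elm}.
        Root elm: left subtree has 1 node {fir}, right has 0 { }.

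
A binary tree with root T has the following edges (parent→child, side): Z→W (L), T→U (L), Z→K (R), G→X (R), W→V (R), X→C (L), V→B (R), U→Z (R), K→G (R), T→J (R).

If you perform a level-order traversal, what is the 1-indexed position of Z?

Level-order visits nodes level by level from the root, left to right within each level.
Level 0: T
Level 1: U, J
Level 2: Z
Level 3: W, K
Level 4: V, G
Level 5: B, X
Level 6: C
Full level-order sequence: T, U, J, Z, W, K, V, G, B, X, C.

4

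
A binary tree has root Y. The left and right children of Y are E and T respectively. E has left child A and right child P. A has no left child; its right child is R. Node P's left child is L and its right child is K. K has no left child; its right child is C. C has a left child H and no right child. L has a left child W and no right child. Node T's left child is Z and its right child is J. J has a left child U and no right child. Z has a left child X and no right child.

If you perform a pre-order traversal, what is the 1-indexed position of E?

2

Pre-order visits the node, then its left subtree, then its right subtree.
Visit Y.
At Y: go left to E.
  Visit E.
  At E: go left to A.
    Visit A.
    At A: no left child.
    At A: go right to R.
      R is a leaf — visit R.
  At E: go right to P.
    Visit P.
    At P: go left to L.
      Visit L.
      At L: go left to W.
        W is a leaf — visit W.
      At L: no right child.
    At P: go right to K.
      Visit K.
      At K: no left child.
      At K: go right to C.
        Visit C.
        At C: go left to H.
          H is a leaf — visit H.
        At C: no right child.
At Y: go right to T.
  Visit T.
  At T: go left to Z.
    Visit Z.
    At Z: go left to X.
      X is a leaf — visit X.
    At Z: no right child.
  At T: go right to J.
    Visit J.
    At J: go left to U.
      U is a leaf — visit U.
    At J: no right child.
Full pre-order sequence: Y, E, A, R, P, L, W, K, C, H, T, Z, X, J, U.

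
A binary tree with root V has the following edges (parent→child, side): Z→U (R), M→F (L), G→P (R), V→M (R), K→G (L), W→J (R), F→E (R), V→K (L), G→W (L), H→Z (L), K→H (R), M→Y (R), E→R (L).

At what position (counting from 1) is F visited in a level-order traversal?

6

Level-order visits nodes level by level from the root, left to right within each level.
Level 0: V
Level 1: K, M
Level 2: G, H, F, Y
Level 3: W, P, Z, E
Level 4: J, U, R
Full level-order sequence: V, K, M, G, H, F, Y, W, P, Z, E, J, U, R.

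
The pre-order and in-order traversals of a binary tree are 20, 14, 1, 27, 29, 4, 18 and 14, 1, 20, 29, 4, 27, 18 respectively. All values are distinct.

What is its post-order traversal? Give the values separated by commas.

The first element of pre-order is the root; it splits in-order into left and right subtrees.
Root 20: left subtree has 2 nodes {14, 1}, right has 4 {29, 4, 27, 18}.
  Root 14: left subtree has 0 nodes { }, right has 1 {1}.
  Root 27: left subtree has 2 nodes {29, 4}, right has 1 {18}.
    Root 29: left subtree has 0 nodes { }, right has 1 {4}.

1, 14, 4, 29, 18, 27, 20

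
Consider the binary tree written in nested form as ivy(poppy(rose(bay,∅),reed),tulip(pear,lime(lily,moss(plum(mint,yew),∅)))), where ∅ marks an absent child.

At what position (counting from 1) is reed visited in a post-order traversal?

3

Post-order visits the left subtree, then the right subtree, then the node.
At ivy: go left to poppy.
  At poppy: go left to rose.
    At rose: go left to bay.
      bay is a leaf — visit bay.
    At rose: no right child.
    Visit rose.
  At poppy: go right to reed.
    reed is a leaf — visit reed.
  Visit poppy.
At ivy: go right to tulip.
  At tulip: go left to pear.
    pear is a leaf — visit pear.
  At tulip: go right to lime.
    At lime: go left to lily.
      lily is a leaf — visit lily.
    At lime: go right to moss.
      At moss: go left to plum.
        At plum: go left to mint.
          mint is a leaf — visit mint.
        At plum: go right to yew.
          yew is a leaf — visit yew.
        Visit plum.
      At moss: no right child.
      Visit moss.
    Visit lime.
  Visit tulip.
Visit ivy.
Full post-order sequence: bay, rose, reed, poppy, pear, lily, mint, yew, plum, moss, lime, tulip, ivy.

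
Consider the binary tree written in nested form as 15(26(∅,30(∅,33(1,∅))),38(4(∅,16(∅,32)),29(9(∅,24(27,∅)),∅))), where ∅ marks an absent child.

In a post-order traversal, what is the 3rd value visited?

30

Post-order visits the left subtree, then the right subtree, then the node.
At 15: go left to 26.
  At 26: no left child.
  At 26: go right to 30.
    At 30: no left child.
    At 30: go right to 33.
      At 33: go left to 1.
        1 is a leaf — visit 1.
      At 33: no right child.
      Visit 33.
    Visit 30.
  Visit 26.
At 15: go right to 38.
  At 38: go left to 4.
    At 4: no left child.
    At 4: go right to 16.
      At 16: no left child.
      At 16: go right to 32.
        32 is a leaf — visit 32.
      Visit 16.
    Visit 4.
  At 38: go right to 29.
    At 29: go left to 9.
      At 9: no left child.
      At 9: go right to 24.
        At 24: go left to 27.
          27 is a leaf — visit 27.
        At 24: no right child.
        Visit 24.
      Visit 9.
    At 29: no right child.
    Visit 29.
  Visit 38.
Visit 15.
Full post-order sequence: 1, 33, 30, 26, 32, 16, 4, 27, 24, 9, 29, 38, 15.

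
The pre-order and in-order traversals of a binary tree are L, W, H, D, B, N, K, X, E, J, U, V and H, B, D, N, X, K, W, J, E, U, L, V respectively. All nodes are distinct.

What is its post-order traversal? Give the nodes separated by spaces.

B X K N D H J U E W V L

The first element of pre-order is the root; it splits in-order into left and right subtrees.
Root L: left subtree has 10 nodes {H, B, D, N, X, K, W, J, E, U}, right has 1 {V}.
  Root W: left subtree has 6 nodes {H, B, D, N, X, K}, right has 3 {J, E, U}.
    Root H: left subtree has 0 nodes { }, right has 5 {B, D, N, X, K}.
      Root D: left subtree has 1 node {B}, right has 3 {N, X, K}.
        Root N: left subtree has 0 nodes { }, right has 2 {X, K}.
          Root K: left subtree has 1 node {X}, right has 0 { }.
    Root E: left subtree has 1 node {J}, right has 1 {U}.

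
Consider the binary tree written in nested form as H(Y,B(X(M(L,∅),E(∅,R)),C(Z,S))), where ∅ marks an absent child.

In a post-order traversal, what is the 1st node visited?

Post-order visits the left subtree, then the right subtree, then the node.
At H: go left to Y.
  Y is a leaf — visit Y.
At H: go right to B.
  At B: go left to X.
    At X: go left to M.
      At M: go left to L.
        L is a leaf — visit L.
      At M: no right child.
      Visit M.
    At X: go right to E.
      At E: no left child.
      At E: go right to R.
        R is a leaf — visit R.
      Visit E.
    Visit X.
  At B: go right to C.
    At C: go left to Z.
      Z is a leaf — visit Z.
    At C: go right to S.
      S is a leaf — visit S.
    Visit C.
  Visit B.
Visit H.
Full post-order sequence: Y, L, M, R, E, X, Z, S, C, B, H.

Y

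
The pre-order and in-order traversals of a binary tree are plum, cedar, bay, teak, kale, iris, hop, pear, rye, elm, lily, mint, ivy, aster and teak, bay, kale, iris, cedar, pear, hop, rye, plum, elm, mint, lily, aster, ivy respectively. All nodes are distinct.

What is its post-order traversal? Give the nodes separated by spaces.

teak iris kale bay pear rye hop cedar mint aster ivy lily elm plum

The first element of pre-order is the root; it splits in-order into left and right subtrees.
Root plum: left subtree has 8 nodes {teak, bay, kale, iris, cedar, pear, hop, rye}, right has 5 {elm, mint, lily, aster, ivy}.
  Root cedar: left subtree has 4 nodes {teak, bay, kale, iris}, right has 3 {pear, hop, rye}.
    Root bay: left subtree has 1 node {teak}, right has 2 {kale, iris}.
      Root kale: left subtree has 0 nodes { }, right has 1 {iris}.
    Root hop: left subtree has 1 node {pear}, right has 1 {rye}.
  Root elm: left subtree has 0 nodes { }, right has 4 {mint, lily, aster, ivy}.
    Root lily: left subtree has 1 node {mint}, right has 2 {aster, ivy}.
      Root ivy: left subtree has 1 node {aster}, right has 0 { }.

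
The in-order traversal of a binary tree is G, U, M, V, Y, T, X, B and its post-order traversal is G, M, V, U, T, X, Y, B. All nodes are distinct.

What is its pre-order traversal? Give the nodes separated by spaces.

B Y U G V M X T

The last element of post-order is the root; it splits in-order into left and right subtrees.
Root B: left subtree has 7 nodes {G, U, M, V, Y, T, X}, right has 0 { }.
  Root Y: left subtree has 4 nodes {G, U, M, V}, right has 2 {T, X}.
    Root U: left subtree has 1 node {G}, right has 2 {M, V}.
      Root V: left subtree has 1 node {M}, right has 0 { }.
    Root X: left subtree has 1 node {T}, right has 0 { }.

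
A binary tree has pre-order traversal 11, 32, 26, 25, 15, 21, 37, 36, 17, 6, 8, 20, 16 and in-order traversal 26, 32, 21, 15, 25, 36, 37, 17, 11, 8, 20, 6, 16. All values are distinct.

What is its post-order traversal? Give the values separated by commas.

26, 21, 15, 36, 17, 37, 25, 32, 20, 8, 16, 6, 11

The first element of pre-order is the root; it splits in-order into left and right subtrees.
Root 11: left subtree has 8 nodes {26, 32, 21, 15, 25, 36, 37, 17}, right has 4 {8, 20, 6, 16}.
  Root 32: left subtree has 1 node {26}, right has 6 {21, 15, 25, 36, 37, 17}.
    Root 25: left subtree has 2 nodes {21, 15}, right has 3 {36, 37, 17}.
      Root 15: left subtree has 1 node {21}, right has 0 { }.
      Root 37: left subtree has 1 node {36}, right has 1 {17}.
  Root 6: left subtree has 2 nodes {8, 20}, right has 1 {16}.
    Root 8: left subtree has 0 nodes { }, right has 1 {20}.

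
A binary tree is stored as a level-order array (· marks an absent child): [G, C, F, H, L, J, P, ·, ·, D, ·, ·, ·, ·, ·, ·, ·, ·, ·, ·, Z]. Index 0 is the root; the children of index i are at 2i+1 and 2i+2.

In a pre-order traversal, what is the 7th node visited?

F

Pre-order visits the node, then its left subtree, then its right subtree.
Visit G.
At G: go left to C.
  Visit C.
  At C: go left to H.
    H is a leaf — visit H.
  At C: go right to L.
    Visit L.
    At L: go left to D.
      Visit D.
      At D: no left child.
      At D: go right to Z.
        Z is a leaf — visit Z.
    At L: no right child.
At G: go right to F.
  Visit F.
  At F: go left to J.
    J is a leaf — visit J.
  At F: go right to P.
    P is a leaf — visit P.
Full pre-order sequence: G, C, H, L, D, Z, F, J, P.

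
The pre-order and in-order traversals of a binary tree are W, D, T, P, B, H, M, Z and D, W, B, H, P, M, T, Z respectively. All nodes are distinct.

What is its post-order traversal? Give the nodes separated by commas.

The first element of pre-order is the root; it splits in-order into left and right subtrees.
Root W: left subtree has 1 node {D}, right has 6 {B, H, P, M, T, Z}.
  Root T: left subtree has 4 nodes {B, H, P, M}, right has 1 {Z}.
    Root P: left subtree has 2 nodes {B, H}, right has 1 {M}.
      Root B: left subtree has 0 nodes { }, right has 1 {H}.

D, H, B, M, P, Z, T, W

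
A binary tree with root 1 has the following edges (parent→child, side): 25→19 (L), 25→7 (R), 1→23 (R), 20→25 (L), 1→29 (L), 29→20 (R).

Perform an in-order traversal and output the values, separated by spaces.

In-order visits the left subtree, then the node, then the right subtree.
At 1: go left to 29.
  At 29: no left child.
  Visit 29.
  At 29: go right to 20.
    At 20: go left to 25.
      At 25: go left to 19.
        19 is a leaf — visit 19.
      Visit 25.
      At 25: go right to 7.
        7 is a leaf — visit 7.
    Visit 20.
    At 20: no right child.
Visit 1.
At 1: go right to 23.
  23 is a leaf — visit 23.

29 19 25 7 20 1 23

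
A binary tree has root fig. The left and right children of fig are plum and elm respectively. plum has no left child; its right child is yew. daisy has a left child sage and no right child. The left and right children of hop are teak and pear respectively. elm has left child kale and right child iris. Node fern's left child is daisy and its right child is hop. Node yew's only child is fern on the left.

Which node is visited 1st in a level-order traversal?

Level-order visits nodes level by level from the root, left to right within each level.
Level 0: fig
Level 1: plum, elm
Level 2: yew, kale, iris
Level 3: fern
Level 4: daisy, hop
Level 5: sage, teak, pear
Full level-order sequence: fig, plum, elm, yew, kale, iris, fern, daisy, hop, sage, teak, pear.

fig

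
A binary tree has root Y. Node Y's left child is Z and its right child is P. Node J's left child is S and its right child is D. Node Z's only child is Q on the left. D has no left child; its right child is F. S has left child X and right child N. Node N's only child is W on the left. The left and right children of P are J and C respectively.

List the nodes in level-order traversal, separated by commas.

Level-order visits nodes level by level from the root, left to right within each level.
Level 0: Y
Level 1: Z, P
Level 2: Q, J, C
Level 3: S, D
Level 4: X, N, F
Level 5: W

Y, Z, P, Q, J, C, S, D, X, N, F, W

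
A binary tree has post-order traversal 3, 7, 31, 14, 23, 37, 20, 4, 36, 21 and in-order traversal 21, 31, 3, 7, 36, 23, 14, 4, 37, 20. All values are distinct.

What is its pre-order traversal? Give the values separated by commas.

The last element of post-order is the root; it splits in-order into left and right subtrees.
Root 21: left subtree has 0 nodes { }, right has 9 {31, 3, 7, 36, 23, 14, 4, 37, 20}.
  Root 36: left subtree has 3 nodes {31, 3, 7}, right has 5 {23, 14, 4, 37, 20}.
    Root 31: left subtree has 0 nodes { }, right has 2 {3, 7}.
      Root 7: left subtree has 1 node {3}, right has 0 { }.
    Root 4: left subtree has 2 nodes {23, 14}, right has 2 {37, 20}.
      Root 23: left subtree has 0 nodes { }, right has 1 {14}.
      Root 20: left subtree has 1 node {37}, right has 0 { }.

21, 36, 31, 7, 3, 4, 23, 14, 20, 37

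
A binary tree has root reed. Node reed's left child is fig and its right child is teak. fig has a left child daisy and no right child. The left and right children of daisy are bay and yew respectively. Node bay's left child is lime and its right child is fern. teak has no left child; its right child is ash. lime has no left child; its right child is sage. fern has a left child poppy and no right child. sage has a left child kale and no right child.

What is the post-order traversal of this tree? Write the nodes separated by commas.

Post-order visits the left subtree, then the right subtree, then the node.
At reed: go left to fig.
  At fig: go left to daisy.
    At daisy: go left to bay.
      At bay: go left to lime.
        At lime: no left child.
        At lime: go right to sage.
          At sage: go left to kale.
            kale is a leaf — visit kale.
          At sage: no right child.
          Visit sage.
        Visit lime.
      At bay: go right to fern.
        At fern: go left to poppy.
          poppy is a leaf — visit poppy.
        At fern: no right child.
        Visit fern.
      Visit bay.
    At daisy: go right to yew.
      yew is a leaf — visit yew.
    Visit daisy.
  At fig: no right child.
  Visit fig.
At reed: go right to teak.
  At teak: no left child.
  At teak: go right to ash.
    ash is a leaf — visit ash.
  Visit teak.
Visit reed.

kale, sage, lime, poppy, fern, bay, yew, daisy, fig, ash, teak, reed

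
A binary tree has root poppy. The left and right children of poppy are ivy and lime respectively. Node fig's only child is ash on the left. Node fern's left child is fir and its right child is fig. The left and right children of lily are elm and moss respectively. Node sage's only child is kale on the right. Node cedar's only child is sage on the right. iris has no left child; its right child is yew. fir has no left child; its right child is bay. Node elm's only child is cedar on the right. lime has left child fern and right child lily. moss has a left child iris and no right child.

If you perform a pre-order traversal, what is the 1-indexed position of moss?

Pre-order visits the node, then its left subtree, then its right subtree.
Visit poppy.
At poppy: go left to ivy.
  ivy is a leaf — visit ivy.
At poppy: go right to lime.
  Visit lime.
  At lime: go left to fern.
    Visit fern.
    At fern: go left to fir.
      Visit fir.
      At fir: no left child.
      At fir: go right to bay.
        bay is a leaf — visit bay.
    At fern: go right to fig.
      Visit fig.
      At fig: go left to ash.
        ash is a leaf — visit ash.
      At fig: no right child.
  At lime: go right to lily.
    Visit lily.
    At lily: go left to elm.
      Visit elm.
      At elm: no left child.
      At elm: go right to cedar.
        Visit cedar.
        At cedar: no left child.
        At cedar: go right to sage.
          Visit sage.
          At sage: no left child.
          At sage: go right to kale.
            kale is a leaf — visit kale.
    At lily: go right to moss.
      Visit moss.
      At moss: go left to iris.
        Visit iris.
        At iris: no left child.
        At iris: go right to yew.
          yew is a leaf — visit yew.
      At moss: no right child.
Full pre-order sequence: poppy, ivy, lime, fern, fir, bay, fig, ash, lily, elm, cedar, sage, kale, moss, iris, yew.

14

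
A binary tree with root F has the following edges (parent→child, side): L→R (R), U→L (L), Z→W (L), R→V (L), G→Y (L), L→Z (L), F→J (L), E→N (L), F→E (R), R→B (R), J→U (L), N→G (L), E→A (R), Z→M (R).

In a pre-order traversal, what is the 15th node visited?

A

Pre-order visits the node, then its left subtree, then its right subtree.
Visit F.
At F: go left to J.
  Visit J.
  At J: go left to U.
    Visit U.
    At U: go left to L.
      Visit L.
      At L: go left to Z.
        Visit Z.
        At Z: go left to W.
          W is a leaf — visit W.
        At Z: go right to M.
          M is a leaf — visit M.
      At L: go right to R.
        Visit R.
        At R: go left to V.
          V is a leaf — visit V.
        At R: go right to B.
          B is a leaf — visit B.
    At U: no right child.
  At J: no right child.
At F: go right to E.
  Visit E.
  At E: go left to N.
    Visit N.
    At N: go left to G.
      Visit G.
      At G: go left to Y.
        Y is a leaf — visit Y.
      At G: no right child.
    At N: no right child.
  At E: go right to A.
    A is a leaf — visit A.
Full pre-order sequence: F, J, U, L, Z, W, M, R, V, B, E, N, G, Y, A.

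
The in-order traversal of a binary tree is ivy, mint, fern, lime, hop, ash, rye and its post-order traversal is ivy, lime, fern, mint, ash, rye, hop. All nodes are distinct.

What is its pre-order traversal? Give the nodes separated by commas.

hop, mint, ivy, fern, lime, rye, ash

The last element of post-order is the root; it splits in-order into left and right subtrees.
Root hop: left subtree has 4 nodes {ivy, mint, fern, lime}, right has 2 {ash, rye}.
  Root mint: left subtree has 1 node {ivy}, right has 2 {fern, lime}.
    Root fern: left subtree has 0 nodes { }, right has 1 {lime}.
  Root rye: left subtree has 1 node {ash}, right has 0 { }.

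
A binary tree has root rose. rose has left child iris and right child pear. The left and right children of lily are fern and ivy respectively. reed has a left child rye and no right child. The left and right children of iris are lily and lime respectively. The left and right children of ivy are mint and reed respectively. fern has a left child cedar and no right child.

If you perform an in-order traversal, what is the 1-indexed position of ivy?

5

In-order visits the left subtree, then the node, then the right subtree.
At rose: go left to iris.
  At iris: go left to lily.
    At lily: go left to fern.
      At fern: go left to cedar.
        cedar is a leaf — visit cedar.
      Visit fern.
      At fern: no right child.
    Visit lily.
    At lily: go right to ivy.
      At ivy: go left to mint.
        mint is a leaf — visit mint.
      Visit ivy.
      At ivy: go right to reed.
        At reed: go left to rye.
          rye is a leaf — visit rye.
        Visit reed.
        At reed: no right child.
  Visit iris.
  At iris: go right to lime.
    lime is a leaf — visit lime.
Visit rose.
At rose: go right to pear.
  pear is a leaf — visit pear.
Full in-order sequence: cedar, fern, lily, mint, ivy, rye, reed, iris, lime, rose, pear.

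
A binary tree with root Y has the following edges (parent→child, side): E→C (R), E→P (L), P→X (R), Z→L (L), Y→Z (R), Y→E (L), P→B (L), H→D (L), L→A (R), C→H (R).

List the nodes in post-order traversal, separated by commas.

B, X, P, D, H, C, E, A, L, Z, Y

Post-order visits the left subtree, then the right subtree, then the node.
At Y: go left to E.
  At E: go left to P.
    At P: go left to B.
      B is a leaf — visit B.
    At P: go right to X.
      X is a leaf — visit X.
    Visit P.
  At E: go right to C.
    At C: no left child.
    At C: go right to H.
      At H: go left to D.
        D is a leaf — visit D.
      At H: no right child.
      Visit H.
    Visit C.
  Visit E.
At Y: go right to Z.
  At Z: go left to L.
    At L: no left child.
    At L: go right to A.
      A is a leaf — visit A.
    Visit L.
  At Z: no right child.
  Visit Z.
Visit Y.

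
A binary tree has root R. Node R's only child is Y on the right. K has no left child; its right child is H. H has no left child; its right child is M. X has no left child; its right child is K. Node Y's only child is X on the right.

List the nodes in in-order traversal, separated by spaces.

R Y X K H M

In-order visits the left subtree, then the node, then the right subtree.
At R: no left child.
Visit R.
At R: go right to Y.
  At Y: no left child.
  Visit Y.
  At Y: go right to X.
    At X: no left child.
    Visit X.
    At X: go right to K.
      At K: no left child.
      Visit K.
      At K: go right to H.
        At H: no left child.
        Visit H.
        At H: go right to M.
          M is a leaf — visit M.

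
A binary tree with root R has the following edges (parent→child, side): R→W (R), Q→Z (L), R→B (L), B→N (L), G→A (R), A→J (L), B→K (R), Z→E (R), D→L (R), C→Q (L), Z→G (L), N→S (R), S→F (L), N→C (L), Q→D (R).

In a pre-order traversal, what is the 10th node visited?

E

Pre-order visits the node, then its left subtree, then its right subtree.
Visit R.
At R: go left to B.
  Visit B.
  At B: go left to N.
    Visit N.
    At N: go left to C.
      Visit C.
      At C: go left to Q.
        Visit Q.
        At Q: go left to Z.
          Visit Z.
          At Z: go left to G.
            Visit G.
            At G: no left child.
            At G: go right to A.
              Visit A.
              At A: go left to J.
                J is a leaf — visit J.
              At A: no right child.
          At Z: go right to E.
            E is a leaf — visit E.
        At Q: go right to D.
          Visit D.
          At D: no left child.
          At D: go right to L.
            L is a leaf — visit L.
      At C: no right child.
    At N: go right to S.
      Visit S.
      At S: go left to F.
        F is a leaf — visit F.
      At S: no right child.
  At B: go right to K.
    K is a leaf — visit K.
At R: go right to W.
  W is a leaf — visit W.
Full pre-order sequence: R, B, N, C, Q, Z, G, A, J, E, D, L, S, F, K, W.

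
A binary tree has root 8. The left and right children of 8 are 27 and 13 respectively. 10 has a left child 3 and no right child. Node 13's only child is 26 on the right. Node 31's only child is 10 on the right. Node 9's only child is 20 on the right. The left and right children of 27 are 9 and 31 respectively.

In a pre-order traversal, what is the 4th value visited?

Pre-order visits the node, then its left subtree, then its right subtree.
Visit 8.
At 8: go left to 27.
  Visit 27.
  At 27: go left to 9.
    Visit 9.
    At 9: no left child.
    At 9: go right to 20.
      20 is a leaf — visit 20.
  At 27: go right to 31.
    Visit 31.
    At 31: no left child.
    At 31: go right to 10.
      Visit 10.
      At 10: go left to 3.
        3 is a leaf — visit 3.
      At 10: no right child.
At 8: go right to 13.
  Visit 13.
  At 13: no left child.
  At 13: go right to 26.
    26 is a leaf — visit 26.
Full pre-order sequence: 8, 27, 9, 20, 31, 10, 3, 13, 26.

20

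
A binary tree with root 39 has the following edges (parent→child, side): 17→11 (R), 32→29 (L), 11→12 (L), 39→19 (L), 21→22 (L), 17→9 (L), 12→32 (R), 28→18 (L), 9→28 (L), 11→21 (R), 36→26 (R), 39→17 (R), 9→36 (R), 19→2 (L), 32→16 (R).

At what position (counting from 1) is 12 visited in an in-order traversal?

10

In-order visits the left subtree, then the node, then the right subtree.
At 39: go left to 19.
  At 19: go left to 2.
    2 is a leaf — visit 2.
  Visit 19.
  At 19: no right child.
Visit 39.
At 39: go right to 17.
  At 17: go left to 9.
    At 9: go left to 28.
      At 28: go left to 18.
        18 is a leaf — visit 18.
      Visit 28.
      At 28: no right child.
    Visit 9.
    At 9: go right to 36.
      At 36: no left child.
      Visit 36.
      At 36: go right to 26.
        26 is a leaf — visit 26.
  Visit 17.
  At 17: go right to 11.
    At 11: go left to 12.
      At 12: no left child.
      Visit 12.
      At 12: go right to 32.
        At 32: go left to 29.
          29 is a leaf — visit 29.
        Visit 32.
        At 32: go right to 16.
          16 is a leaf — visit 16.
    Visit 11.
    At 11: go right to 21.
      At 21: go left to 22.
        22 is a leaf — visit 22.
      Visit 21.
      At 21: no right child.
Full in-order sequence: 2, 19, 39, 18, 28, 9, 36, 26, 17, 12, 29, 32, 16, 11, 22, 21.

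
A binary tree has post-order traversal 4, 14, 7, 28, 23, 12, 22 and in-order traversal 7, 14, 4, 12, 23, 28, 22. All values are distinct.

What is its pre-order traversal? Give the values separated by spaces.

22 12 7 14 4 23 28

The last element of post-order is the root; it splits in-order into left and right subtrees.
Root 22: left subtree has 6 nodes {7, 14, 4, 12, 23, 28}, right has 0 { }.
  Root 12: left subtree has 3 nodes {7, 14, 4}, right has 2 {23, 28}.
    Root 7: left subtree has 0 nodes { }, right has 2 {14, 4}.
      Root 14: left subtree has 0 nodes { }, right has 1 {4}.
    Root 23: left subtree has 0 nodes { }, right has 1 {28}.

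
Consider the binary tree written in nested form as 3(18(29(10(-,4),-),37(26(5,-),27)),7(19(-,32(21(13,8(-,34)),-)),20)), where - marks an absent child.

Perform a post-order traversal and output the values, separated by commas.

4, 10, 29, 5, 26, 27, 37, 18, 13, 34, 8, 21, 32, 19, 20, 7, 3

Post-order visits the left subtree, then the right subtree, then the node.
At 3: go left to 18.
  At 18: go left to 29.
    At 29: go left to 10.
      At 10: no left child.
      At 10: go right to 4.
        4 is a leaf — visit 4.
      Visit 10.
    At 29: no right child.
    Visit 29.
  At 18: go right to 37.
    At 37: go left to 26.
      At 26: go left to 5.
        5 is a leaf — visit 5.
      At 26: no right child.
      Visit 26.
    At 37: go right to 27.
      27 is a leaf — visit 27.
    Visit 37.
  Visit 18.
At 3: go right to 7.
  At 7: go left to 19.
    At 19: no left child.
    At 19: go right to 32.
      At 32: go left to 21.
        At 21: go left to 13.
          13 is a leaf — visit 13.
        At 21: go right to 8.
          At 8: no left child.
          At 8: go right to 34.
            34 is a leaf — visit 34.
          Visit 8.
        Visit 21.
      At 32: no right child.
      Visit 32.
    Visit 19.
  At 7: go right to 20.
    20 is a leaf — visit 20.
  Visit 7.
Visit 3.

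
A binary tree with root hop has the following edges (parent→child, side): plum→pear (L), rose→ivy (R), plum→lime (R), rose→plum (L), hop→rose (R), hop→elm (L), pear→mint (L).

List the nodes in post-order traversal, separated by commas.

Post-order visits the left subtree, then the right subtree, then the node.
At hop: go left to elm.
  elm is a leaf — visit elm.
At hop: go right to rose.
  At rose: go left to plum.
    At plum: go left to pear.
      At pear: go left to mint.
        mint is a leaf — visit mint.
      At pear: no right child.
      Visit pear.
    At plum: go right to lime.
      lime is a leaf — visit lime.
    Visit plum.
  At rose: go right to ivy.
    ivy is a leaf — visit ivy.
  Visit rose.
Visit hop.

elm, mint, pear, lime, plum, ivy, rose, hop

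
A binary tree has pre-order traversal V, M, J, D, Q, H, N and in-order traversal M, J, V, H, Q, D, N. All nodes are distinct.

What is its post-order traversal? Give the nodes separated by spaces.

The first element of pre-order is the root; it splits in-order into left and right subtrees.
Root V: left subtree has 2 nodes {M, J}, right has 4 {H, Q, D, N}.
  Root M: left subtree has 0 nodes { }, right has 1 {J}.
  Root D: left subtree has 2 nodes {H, Q}, right has 1 {N}.
    Root Q: left subtree has 1 node {H}, right has 0 { }.

J M H Q N D V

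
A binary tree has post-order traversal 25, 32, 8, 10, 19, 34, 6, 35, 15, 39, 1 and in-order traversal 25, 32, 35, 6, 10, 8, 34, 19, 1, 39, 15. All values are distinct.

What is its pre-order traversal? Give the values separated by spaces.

The last element of post-order is the root; it splits in-order into left and right subtrees.
Root 1: left subtree has 8 nodes {25, 32, 35, 6, 10, 8, 34, 19}, right has 2 {39, 15}.
  Root 35: left subtree has 2 nodes {25, 32}, right has 5 {6, 10, 8, 34, 19}.
    Root 32: left subtree has 1 node {25}, right has 0 { }.
    Root 6: left subtree has 0 nodes { }, right has 4 {10, 8, 34, 19}.
      Root 34: left subtree has 2 nodes {10, 8}, right has 1 {19}.
        Root 10: left subtree has 0 nodes { }, right has 1 {8}.
  Root 39: left subtree has 0 nodes { }, right has 1 {15}.

1 35 32 25 6 34 10 8 19 39 15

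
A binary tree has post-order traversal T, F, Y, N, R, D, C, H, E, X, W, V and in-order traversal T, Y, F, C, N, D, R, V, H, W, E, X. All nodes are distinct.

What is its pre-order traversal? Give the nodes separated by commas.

The last element of post-order is the root; it splits in-order into left and right subtrees.
Root V: left subtree has 7 nodes {T, Y, F, C, N, D, R}, right has 4 {H, W, E, X}.
  Root C: left subtree has 3 nodes {T, Y, F}, right has 3 {N, D, R}.
    Root Y: left subtree has 1 node {T}, right has 1 {F}.
    Root D: left subtree has 1 node {N}, right has 1 {R}.
  Root W: left subtree has 1 node {H}, right has 2 {E, X}.
    Root X: left subtree has 1 node {E}, right has 0 { }.

V, C, Y, T, F, D, N, R, W, H, X, E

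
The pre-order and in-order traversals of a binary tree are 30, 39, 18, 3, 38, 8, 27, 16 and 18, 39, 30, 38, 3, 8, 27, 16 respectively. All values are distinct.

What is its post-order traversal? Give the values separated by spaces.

The first element of pre-order is the root; it splits in-order into left and right subtrees.
Root 30: left subtree has 2 nodes {18, 39}, right has 5 {38, 3, 8, 27, 16}.
  Root 39: left subtree has 1 node {18}, right has 0 { }.
  Root 3: left subtree has 1 node {38}, right has 3 {8, 27, 16}.
    Root 8: left subtree has 0 nodes { }, right has 2 {27, 16}.
      Root 27: left subtree has 0 nodes { }, right has 1 {16}.

18 39 38 16 27 8 3 30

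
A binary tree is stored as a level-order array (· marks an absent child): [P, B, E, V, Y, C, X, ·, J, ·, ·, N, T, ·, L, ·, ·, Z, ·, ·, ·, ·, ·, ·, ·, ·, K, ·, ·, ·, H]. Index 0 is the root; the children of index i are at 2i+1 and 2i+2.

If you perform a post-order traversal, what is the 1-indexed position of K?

Post-order visits the left subtree, then the right subtree, then the node.
At P: go left to B.
  At B: go left to V.
    At V: no left child.
    At V: go right to J.
      At J: go left to Z.
        Z is a leaf — visit Z.
      At J: no right child.
      Visit J.
    Visit V.
  At B: go right to Y.
    Y is a leaf — visit Y.
  Visit B.
At P: go right to E.
  At E: go left to C.
    At C: go left to N.
      N is a leaf — visit N.
    At C: go right to T.
      At T: no left child.
      At T: go right to K.
        K is a leaf — visit K.
      Visit T.
    Visit C.
  At E: go right to X.
    At X: no left child.
    At X: go right to L.
      At L: no left child.
      At L: go right to H.
        H is a leaf — visit H.
      Visit L.
    Visit X.
  Visit E.
Visit P.
Full post-order sequence: Z, J, V, Y, B, N, K, T, C, H, L, X, E, P.

7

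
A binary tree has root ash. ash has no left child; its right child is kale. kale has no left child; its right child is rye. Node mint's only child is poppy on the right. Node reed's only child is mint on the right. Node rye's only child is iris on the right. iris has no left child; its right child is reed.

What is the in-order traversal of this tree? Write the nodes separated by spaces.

In-order visits the left subtree, then the node, then the right subtree.
At ash: no left child.
Visit ash.
At ash: go right to kale.
  At kale: no left child.
  Visit kale.
  At kale: go right to rye.
    At rye: no left child.
    Visit rye.
    At rye: go right to iris.
      At iris: no left child.
      Visit iris.
      At iris: go right to reed.
        At reed: no left child.
        Visit reed.
        At reed: go right to mint.
          At mint: no left child.
          Visit mint.
          At mint: go right to poppy.
            poppy is a leaf — visit poppy.

ash kale rye iris reed mint poppy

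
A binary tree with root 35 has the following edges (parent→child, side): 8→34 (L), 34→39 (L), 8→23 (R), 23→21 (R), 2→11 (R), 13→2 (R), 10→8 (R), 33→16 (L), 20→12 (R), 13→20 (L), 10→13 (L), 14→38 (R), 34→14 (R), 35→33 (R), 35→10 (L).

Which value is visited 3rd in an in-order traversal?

13

In-order visits the left subtree, then the node, then the right subtree.
At 35: go left to 10.
  At 10: go left to 13.
    At 13: go left to 20.
      At 20: no left child.
      Visit 20.
      At 20: go right to 12.
        12 is a leaf — visit 12.
    Visit 13.
    At 13: go right to 2.
      At 2: no left child.
      Visit 2.
      At 2: go right to 11.
        11 is a leaf — visit 11.
  Visit 10.
  At 10: go right to 8.
    At 8: go left to 34.
      At 34: go left to 39.
        39 is a leaf — visit 39.
      Visit 34.
      At 34: go right to 14.
        At 14: no left child.
        Visit 14.
        At 14: go right to 38.
          38 is a leaf — visit 38.
    Visit 8.
    At 8: go right to 23.
      At 23: no left child.
      Visit 23.
      At 23: go right to 21.
        21 is a leaf — visit 21.
Visit 35.
At 35: go right to 33.
  At 33: go left to 16.
    16 is a leaf — visit 16.
  Visit 33.
  At 33: no right child.
Full in-order sequence: 20, 12, 13, 2, 11, 10, 39, 34, 14, 38, 8, 23, 21, 35, 16, 33.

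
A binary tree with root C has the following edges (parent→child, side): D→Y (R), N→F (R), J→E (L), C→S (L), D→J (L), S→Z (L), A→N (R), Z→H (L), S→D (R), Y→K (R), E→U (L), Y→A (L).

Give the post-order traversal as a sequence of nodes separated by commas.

Post-order visits the left subtree, then the right subtree, then the node.
At C: go left to S.
  At S: go left to Z.
    At Z: go left to H.
      H is a leaf — visit H.
    At Z: no right child.
    Visit Z.
  At S: go right to D.
    At D: go left to J.
      At J: go left to E.
        At E: go left to U.
          U is a leaf — visit U.
        At E: no right child.
        Visit E.
      At J: no right child.
      Visit J.
    At D: go right to Y.
      At Y: go left to A.
        At A: no left child.
        At A: go right to N.
          At N: no left child.
          At N: go right to F.
            F is a leaf — visit F.
          Visit N.
        Visit A.
      At Y: go right to K.
        K is a leaf — visit K.
      Visit Y.
    Visit D.
  Visit S.
At C: no right child.
Visit C.

H, Z, U, E, J, F, N, A, K, Y, D, S, C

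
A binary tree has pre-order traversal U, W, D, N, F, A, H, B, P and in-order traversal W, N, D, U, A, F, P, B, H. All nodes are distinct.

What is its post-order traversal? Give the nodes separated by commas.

N, D, W, A, P, B, H, F, U

The first element of pre-order is the root; it splits in-order into left and right subtrees.
Root U: left subtree has 3 nodes {W, N, D}, right has 5 {A, F, P, B, H}.
  Root W: left subtree has 0 nodes { }, right has 2 {N, D}.
    Root D: left subtree has 1 node {N}, right has 0 { }.
  Root F: left subtree has 1 node {A}, right has 3 {P, B, H}.
    Root H: left subtree has 2 nodes {P, B}, right has 0 { }.
      Root B: left subtree has 1 node {P}, right has 0 { }.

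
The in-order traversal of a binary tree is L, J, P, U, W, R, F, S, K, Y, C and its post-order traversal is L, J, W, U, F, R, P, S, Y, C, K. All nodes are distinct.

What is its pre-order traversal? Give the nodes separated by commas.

The last element of post-order is the root; it splits in-order into left and right subtrees.
Root K: left subtree has 8 nodes {L, J, P, U, W, R, F, S}, right has 2 {Y, C}.
  Root S: left subtree has 7 nodes {L, J, P, U, W, R, F}, right has 0 { }.
    Root P: left subtree has 2 nodes {L, J}, right has 4 {U, W, R, F}.
      Root J: left subtree has 1 node {L}, right has 0 { }.
      Root R: left subtree has 2 nodes {U, W}, right has 1 {F}.
        Root U: left subtree has 0 nodes { }, right has 1 {W}.
  Root C: left subtree has 1 node {Y}, right has 0 { }.

K, S, P, J, L, R, U, W, F, C, Y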